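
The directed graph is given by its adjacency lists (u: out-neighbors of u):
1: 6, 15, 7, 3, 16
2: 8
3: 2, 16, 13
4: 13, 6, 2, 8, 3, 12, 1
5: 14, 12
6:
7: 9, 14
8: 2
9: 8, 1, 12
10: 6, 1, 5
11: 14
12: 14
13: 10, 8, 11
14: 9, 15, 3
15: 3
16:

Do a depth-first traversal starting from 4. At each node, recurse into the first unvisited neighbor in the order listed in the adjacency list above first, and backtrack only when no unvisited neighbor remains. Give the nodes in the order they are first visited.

Visit 4
4 → 13
13 → 10
10 → 6
10 → 1
1 → 15
15 → 3
3 → 2
2 → 8
3 → 16
1 → 7
7 → 9
9 → 12
12 → 14
10 → 5
13 → 11

4 → 13 → 10 → 6 → 1 → 15 → 3 → 2 → 8 → 16 → 7 → 9 → 12 → 14 → 5 → 11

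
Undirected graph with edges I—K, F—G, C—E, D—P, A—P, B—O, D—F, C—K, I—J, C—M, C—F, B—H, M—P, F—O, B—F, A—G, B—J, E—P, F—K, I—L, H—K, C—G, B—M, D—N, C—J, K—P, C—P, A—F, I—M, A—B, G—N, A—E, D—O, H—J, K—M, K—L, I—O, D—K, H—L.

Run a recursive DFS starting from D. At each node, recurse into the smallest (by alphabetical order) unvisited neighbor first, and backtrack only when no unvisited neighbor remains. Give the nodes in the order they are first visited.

D F A B H J C E P K I L M O G N

Visit D
D → F
F → A
A → B
B → H
H → J
J → C
C → E
E → P
P → K
K → I
I → L
I → M
I → O
C → G
G → N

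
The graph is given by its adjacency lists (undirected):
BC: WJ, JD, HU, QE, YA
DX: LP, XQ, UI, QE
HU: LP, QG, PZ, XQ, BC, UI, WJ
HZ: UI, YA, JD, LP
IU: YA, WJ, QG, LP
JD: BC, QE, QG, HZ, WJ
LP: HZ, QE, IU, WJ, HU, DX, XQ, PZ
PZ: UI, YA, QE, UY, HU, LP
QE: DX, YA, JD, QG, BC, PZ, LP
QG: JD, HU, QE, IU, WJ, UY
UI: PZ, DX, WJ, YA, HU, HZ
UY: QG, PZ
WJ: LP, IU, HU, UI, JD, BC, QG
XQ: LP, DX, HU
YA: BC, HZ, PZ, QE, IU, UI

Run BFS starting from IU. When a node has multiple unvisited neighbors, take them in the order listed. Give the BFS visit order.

IU → YA → WJ → QG → LP → BC → HZ → PZ → QE → UI → HU → JD → UY → DX → XQ

Visit IU; enqueue YA, WJ, QG, LP → queue [YA, WJ, QG, LP]
Visit YA; enqueue BC, HZ, PZ, QE, UI → queue [WJ, QG, LP, BC, HZ, PZ, QE, UI]
Visit WJ; enqueue HU, JD → queue [QG, LP, BC, HZ, PZ, QE, UI, HU, JD]
Visit QG; enqueue UY → queue [LP, BC, HZ, PZ, QE, UI, HU, JD, UY]
Visit LP; enqueue DX, XQ → queue [BC, HZ, PZ, QE, UI, HU, JD, UY, DX, XQ]
Visit BC → queue [HZ, PZ, QE, UI, HU, JD, UY, DX, XQ]
Visit HZ → queue [PZ, QE, UI, HU, JD, UY, DX, XQ]
Visit PZ → queue [QE, UI, HU, JD, UY, DX, XQ]
Visit QE → queue [UI, HU, JD, UY, DX, XQ]
Visit UI → queue [HU, JD, UY, DX, XQ]
Visit HU → queue [JD, UY, DX, XQ]
Visit JD → queue [UY, DX, XQ]
Visit UY → queue [DX, XQ]
Visit DX → queue [XQ]
Visit XQ → queue []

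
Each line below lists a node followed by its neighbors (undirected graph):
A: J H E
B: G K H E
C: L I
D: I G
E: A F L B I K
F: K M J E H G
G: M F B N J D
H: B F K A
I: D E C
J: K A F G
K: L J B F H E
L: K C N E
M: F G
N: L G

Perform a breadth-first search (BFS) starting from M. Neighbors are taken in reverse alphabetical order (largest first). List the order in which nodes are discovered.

M G F N J D B K H E L A I C

Visit M; enqueue G, F → queue [G, F]
Visit G; enqueue N, J, D, B → queue [F, N, J, D, B]
Visit F; enqueue K, H, E → queue [N, J, D, B, K, H, E]
Visit N; enqueue L → queue [J, D, B, K, H, E, L]
Visit J; enqueue A → queue [D, B, K, H, E, L, A]
Visit D; enqueue I → queue [B, K, H, E, L, A, I]
Visit B → queue [K, H, E, L, A, I]
Visit K → queue [H, E, L, A, I]
Visit H → queue [E, L, A, I]
Visit E → queue [L, A, I]
Visit L; enqueue C → queue [A, I, C]
Visit A → queue [I, C]
Visit I → queue [C]
Visit C → queue []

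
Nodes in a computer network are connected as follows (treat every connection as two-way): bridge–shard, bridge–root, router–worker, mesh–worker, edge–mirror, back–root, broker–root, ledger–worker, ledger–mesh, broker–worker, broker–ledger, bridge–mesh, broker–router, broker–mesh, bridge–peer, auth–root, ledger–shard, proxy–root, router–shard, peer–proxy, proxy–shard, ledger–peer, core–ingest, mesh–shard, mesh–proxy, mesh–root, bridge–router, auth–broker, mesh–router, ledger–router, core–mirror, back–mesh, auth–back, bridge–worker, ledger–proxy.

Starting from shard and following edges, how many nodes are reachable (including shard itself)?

12

BFS from shard visits: shard, bridge, ledger, mesh, proxy, router, peer, root, worker, broker, back, auth
Reachable nodes: 12 of 16 total.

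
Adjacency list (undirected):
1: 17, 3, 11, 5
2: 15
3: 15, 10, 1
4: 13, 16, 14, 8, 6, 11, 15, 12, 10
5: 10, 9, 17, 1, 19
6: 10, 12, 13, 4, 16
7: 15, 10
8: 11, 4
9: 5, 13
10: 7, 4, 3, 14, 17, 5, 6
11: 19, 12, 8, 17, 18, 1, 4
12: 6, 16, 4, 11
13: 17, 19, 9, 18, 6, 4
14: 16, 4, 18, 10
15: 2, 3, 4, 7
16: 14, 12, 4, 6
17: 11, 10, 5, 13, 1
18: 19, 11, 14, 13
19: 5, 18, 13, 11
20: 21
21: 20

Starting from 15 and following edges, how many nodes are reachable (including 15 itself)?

BFS from 15 visits: 15, 7, 4, 3, 2, 10, 16, 14, 13, 12, 11, 8, 6, 1, 17, 5, 18, 19, 9
Reachable nodes: 19 of 21 total.

19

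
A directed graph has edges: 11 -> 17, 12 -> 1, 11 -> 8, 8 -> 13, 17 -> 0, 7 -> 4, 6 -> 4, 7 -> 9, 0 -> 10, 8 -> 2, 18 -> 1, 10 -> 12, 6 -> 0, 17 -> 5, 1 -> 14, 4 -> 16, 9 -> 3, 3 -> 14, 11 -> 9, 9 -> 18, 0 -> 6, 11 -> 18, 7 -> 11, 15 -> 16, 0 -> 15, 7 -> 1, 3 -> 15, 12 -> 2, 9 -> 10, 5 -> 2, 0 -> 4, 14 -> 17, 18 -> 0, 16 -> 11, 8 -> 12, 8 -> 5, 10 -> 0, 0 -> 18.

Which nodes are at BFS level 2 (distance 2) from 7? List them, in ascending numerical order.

Level 0: 7
Level 1: 1, 4, 9, 11
Level 2: 3, 8, 10, 14, 16, 17, 18
Level 3: 0, 2, 5, 12, 13, 15
Level 4: 6

3, 8, 10, 14, 16, 17, 18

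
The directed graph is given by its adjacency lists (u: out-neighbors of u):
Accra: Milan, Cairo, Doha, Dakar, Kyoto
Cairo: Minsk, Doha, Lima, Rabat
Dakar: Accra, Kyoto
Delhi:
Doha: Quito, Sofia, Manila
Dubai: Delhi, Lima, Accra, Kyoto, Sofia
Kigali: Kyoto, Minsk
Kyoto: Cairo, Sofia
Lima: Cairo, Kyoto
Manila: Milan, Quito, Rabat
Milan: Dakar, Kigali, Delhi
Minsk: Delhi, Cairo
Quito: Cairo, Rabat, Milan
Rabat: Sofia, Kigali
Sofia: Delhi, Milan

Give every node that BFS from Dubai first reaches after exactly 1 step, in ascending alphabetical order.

Accra, Delhi, Kyoto, Lima, Sofia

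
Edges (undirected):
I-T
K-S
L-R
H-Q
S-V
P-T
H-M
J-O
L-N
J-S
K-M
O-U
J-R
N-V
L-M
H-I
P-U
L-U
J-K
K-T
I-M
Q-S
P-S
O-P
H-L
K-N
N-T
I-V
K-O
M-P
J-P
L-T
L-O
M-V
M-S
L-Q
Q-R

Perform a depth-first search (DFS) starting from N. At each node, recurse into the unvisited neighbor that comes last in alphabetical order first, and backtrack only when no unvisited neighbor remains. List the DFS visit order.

N, V, S, Q, R, L, U, P, T, K, O, J, M, I, H

Visit N
N → V
V → S
S → Q
Q → R
R → L
L → U
U → P
P → T
T → K
K → O
O → J
K → M
M → I
I → H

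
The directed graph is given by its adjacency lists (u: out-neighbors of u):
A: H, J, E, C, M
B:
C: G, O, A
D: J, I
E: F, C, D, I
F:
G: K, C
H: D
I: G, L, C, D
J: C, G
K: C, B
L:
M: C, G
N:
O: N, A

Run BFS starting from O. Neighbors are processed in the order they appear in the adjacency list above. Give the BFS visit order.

O, N, A, H, J, E, C, M, D, G, F, I, K, L, B

Visit O; enqueue N, A → queue [N, A]
Visit N → queue [A]
Visit A; enqueue H, J, E, C, M → queue [H, J, E, C, M]
Visit H; enqueue D → queue [J, E, C, M, D]
Visit J; enqueue G → queue [E, C, M, D, G]
Visit E; enqueue F, I → queue [C, M, D, G, F, I]
Visit C → queue [M, D, G, F, I]
Visit M → queue [D, G, F, I]
Visit D → queue [G, F, I]
Visit G; enqueue K → queue [F, I, K]
Visit F → queue [I, K]
Visit I; enqueue L → queue [K, L]
Visit K; enqueue B → queue [L, B]
Visit L → queue [B]
Visit B → queue []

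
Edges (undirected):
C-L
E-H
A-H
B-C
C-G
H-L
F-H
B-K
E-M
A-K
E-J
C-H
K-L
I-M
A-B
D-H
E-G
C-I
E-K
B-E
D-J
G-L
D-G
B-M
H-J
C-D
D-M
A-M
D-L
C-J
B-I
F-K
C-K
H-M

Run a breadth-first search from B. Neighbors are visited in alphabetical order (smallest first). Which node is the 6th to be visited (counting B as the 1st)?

Visit B; enqueue A, C, E, I, K, M → queue [A, C, E, I, K, M]
Visit A; enqueue H → queue [C, E, I, K, M, H]
Visit C; enqueue D, G, J, L → queue [E, I, K, M, H, D, G, J, L]
Visit E → queue [I, K, M, H, D, G, J, L]
Visit I → queue [K, M, H, D, G, J, L]
Visit K; enqueue F → queue [M, H, D, G, J, L, F]
Visit M → queue [H, D, G, J, L, F]
Visit H → queue [D, G, J, L, F]
Visit D → queue [G, J, L, F]
Visit G → queue [J, L, F]
Visit J → queue [L, F]
Visit L → queue [F]
Visit F → queue []

Visit order: B, A, C, E, I, K, M, H, D, G, J, L, F

K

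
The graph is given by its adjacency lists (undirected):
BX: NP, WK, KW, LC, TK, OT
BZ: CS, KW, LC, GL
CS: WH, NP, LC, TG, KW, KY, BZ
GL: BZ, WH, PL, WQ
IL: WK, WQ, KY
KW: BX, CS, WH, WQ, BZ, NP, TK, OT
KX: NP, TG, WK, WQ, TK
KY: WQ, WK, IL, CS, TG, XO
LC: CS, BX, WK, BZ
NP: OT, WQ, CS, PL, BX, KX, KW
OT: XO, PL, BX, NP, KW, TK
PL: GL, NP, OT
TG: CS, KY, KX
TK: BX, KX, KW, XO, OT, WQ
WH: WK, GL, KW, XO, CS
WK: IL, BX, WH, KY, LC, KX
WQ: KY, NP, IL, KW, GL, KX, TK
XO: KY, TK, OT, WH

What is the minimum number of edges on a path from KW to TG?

Level 0: KW
Level 1: BX, BZ, CS, NP, OT, TK, WH, WQ
Level 2: GL, IL, KX, KY, LC, PL, TG, WK, XO
TG first appears at level 2.

2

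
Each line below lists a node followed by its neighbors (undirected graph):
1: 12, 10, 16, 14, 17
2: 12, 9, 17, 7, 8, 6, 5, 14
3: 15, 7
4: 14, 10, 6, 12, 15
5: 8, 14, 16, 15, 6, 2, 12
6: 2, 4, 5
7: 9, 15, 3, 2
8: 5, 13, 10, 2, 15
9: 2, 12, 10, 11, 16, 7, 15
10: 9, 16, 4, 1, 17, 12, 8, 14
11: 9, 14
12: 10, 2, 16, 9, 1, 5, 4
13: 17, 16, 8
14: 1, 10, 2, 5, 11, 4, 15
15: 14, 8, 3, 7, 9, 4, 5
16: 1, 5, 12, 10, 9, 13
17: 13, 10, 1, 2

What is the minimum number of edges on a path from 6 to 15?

2

Level 0: 6
Level 1: 2, 4, 5
Level 2: 7, 8, 9, 10, 12, 14, 15, 16, 17
Level 3: 1, 3, 11, 13
15 first appears at level 2.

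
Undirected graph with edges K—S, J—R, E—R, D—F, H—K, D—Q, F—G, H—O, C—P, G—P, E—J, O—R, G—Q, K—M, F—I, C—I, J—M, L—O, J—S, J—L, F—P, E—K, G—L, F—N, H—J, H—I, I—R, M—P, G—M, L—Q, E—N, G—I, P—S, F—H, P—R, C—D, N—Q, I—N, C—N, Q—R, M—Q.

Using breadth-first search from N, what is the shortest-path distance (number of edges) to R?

2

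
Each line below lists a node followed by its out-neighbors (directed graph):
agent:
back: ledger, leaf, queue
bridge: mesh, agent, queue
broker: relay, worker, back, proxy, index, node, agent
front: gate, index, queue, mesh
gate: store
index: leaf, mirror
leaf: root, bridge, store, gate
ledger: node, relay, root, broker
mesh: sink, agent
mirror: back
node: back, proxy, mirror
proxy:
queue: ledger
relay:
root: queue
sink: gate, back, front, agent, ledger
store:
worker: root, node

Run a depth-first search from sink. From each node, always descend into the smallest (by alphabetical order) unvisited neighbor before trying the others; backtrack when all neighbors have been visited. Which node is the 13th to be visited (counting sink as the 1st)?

Visit sink
sink → agent
sink → back
back → leaf
leaf → bridge
bridge → mesh
bridge → queue
queue → ledger
ledger → broker
broker → index
index → mirror
broker → node
node → proxy
broker → relay
broker → worker
worker → root
leaf → gate
gate → store
sink → front

Visit order: sink, agent, back, leaf, bridge, mesh, queue, ledger, broker, index, mirror, node, proxy, relay, worker, root, gate, store, front

proxy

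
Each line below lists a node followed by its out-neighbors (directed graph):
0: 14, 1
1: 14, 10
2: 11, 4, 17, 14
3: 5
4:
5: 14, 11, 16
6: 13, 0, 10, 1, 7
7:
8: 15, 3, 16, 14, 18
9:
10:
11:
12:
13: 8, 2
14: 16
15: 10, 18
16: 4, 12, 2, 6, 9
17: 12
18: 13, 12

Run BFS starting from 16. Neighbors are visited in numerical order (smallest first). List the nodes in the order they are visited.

Visit 16; enqueue 2, 4, 6, 9, 12 → queue [2, 4, 6, 9, 12]
Visit 2; enqueue 11, 14, 17 → queue [4, 6, 9, 12, 11, 14, 17]
Visit 4 → queue [6, 9, 12, 11, 14, 17]
Visit 6; enqueue 0, 1, 7, 10, 13 → queue [9, 12, 11, 14, 17, 0, 1, 7, 10, 13]
Visit 9 → queue [12, 11, 14, 17, 0, 1, 7, 10, 13]
Visit 12 → queue [11, 14, 17, 0, 1, 7, 10, 13]
Visit 11 → queue [14, 17, 0, 1, 7, 10, 13]
Visit 14 → queue [17, 0, 1, 7, 10, 13]
Visit 17 → queue [0, 1, 7, 10, 13]
Visit 0 → queue [1, 7, 10, 13]
Visit 1 → queue [7, 10, 13]
Visit 7 → queue [10, 13]
Visit 10 → queue [13]
Visit 13; enqueue 8 → queue [8]
Visit 8; enqueue 3, 15, 18 → queue [3, 15, 18]
Visit 3; enqueue 5 → queue [15, 18, 5]
Visit 15 → queue [18, 5]
Visit 18 → queue [5]
Visit 5 → queue []

16 -> 2 -> 4 -> 6 -> 9 -> 12 -> 11 -> 14 -> 17 -> 0 -> 1 -> 7 -> 10 -> 13 -> 8 -> 3 -> 15 -> 18 -> 5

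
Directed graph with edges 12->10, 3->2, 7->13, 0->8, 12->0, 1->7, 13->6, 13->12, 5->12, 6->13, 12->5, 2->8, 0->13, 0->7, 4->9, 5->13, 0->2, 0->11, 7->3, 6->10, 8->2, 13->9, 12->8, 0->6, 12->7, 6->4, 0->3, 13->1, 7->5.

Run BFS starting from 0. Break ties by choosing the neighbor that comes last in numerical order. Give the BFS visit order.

Visit 0; enqueue 13, 11, 8, 7, 6, 3, 2 → queue [13, 11, 8, 7, 6, 3, 2]
Visit 13; enqueue 12, 9, 1 → queue [11, 8, 7, 6, 3, 2, 12, 9, 1]
Visit 11 → queue [8, 7, 6, 3, 2, 12, 9, 1]
Visit 8 → queue [7, 6, 3, 2, 12, 9, 1]
Visit 7; enqueue 5 → queue [6, 3, 2, 12, 9, 1, 5]
Visit 6; enqueue 10, 4 → queue [3, 2, 12, 9, 1, 5, 10, 4]
Visit 3 → queue [2, 12, 9, 1, 5, 10, 4]
Visit 2 → queue [12, 9, 1, 5, 10, 4]
Visit 12 → queue [9, 1, 5, 10, 4]
Visit 9 → queue [1, 5, 10, 4]
Visit 1 → queue [5, 10, 4]
Visit 5 → queue [10, 4]
Visit 10 → queue [4]
Visit 4 → queue []

0, 13, 11, 8, 7, 6, 3, 2, 12, 9, 1, 5, 10, 4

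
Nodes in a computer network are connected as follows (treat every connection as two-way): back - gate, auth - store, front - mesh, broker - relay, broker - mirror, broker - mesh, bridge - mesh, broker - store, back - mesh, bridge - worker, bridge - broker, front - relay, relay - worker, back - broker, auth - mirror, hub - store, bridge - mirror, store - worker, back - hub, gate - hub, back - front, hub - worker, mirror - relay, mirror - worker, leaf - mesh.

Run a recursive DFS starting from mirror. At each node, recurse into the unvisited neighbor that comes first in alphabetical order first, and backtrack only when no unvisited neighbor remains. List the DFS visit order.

mirror, auth, store, broker, back, front, mesh, bridge, worker, hub, gate, relay, leaf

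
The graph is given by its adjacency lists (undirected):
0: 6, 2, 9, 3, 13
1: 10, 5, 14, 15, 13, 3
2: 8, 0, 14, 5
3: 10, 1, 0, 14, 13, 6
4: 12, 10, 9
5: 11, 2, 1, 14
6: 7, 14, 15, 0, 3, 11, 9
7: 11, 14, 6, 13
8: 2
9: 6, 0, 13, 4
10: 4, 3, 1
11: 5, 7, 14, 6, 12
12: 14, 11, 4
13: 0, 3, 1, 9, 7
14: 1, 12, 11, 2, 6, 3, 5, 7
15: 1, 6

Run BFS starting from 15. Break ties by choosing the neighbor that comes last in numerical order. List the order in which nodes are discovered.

15, 6, 1, 14, 11, 9, 7, 3, 0, 13, 10, 5, 12, 2, 4, 8

Visit 15; enqueue 6, 1 → queue [6, 1]
Visit 6; enqueue 14, 11, 9, 7, 3, 0 → queue [1, 14, 11, 9, 7, 3, 0]
Visit 1; enqueue 13, 10, 5 → queue [14, 11, 9, 7, 3, 0, 13, 10, 5]
Visit 14; enqueue 12, 2 → queue [11, 9, 7, 3, 0, 13, 10, 5, 12, 2]
Visit 11 → queue [9, 7, 3, 0, 13, 10, 5, 12, 2]
Visit 9; enqueue 4 → queue [7, 3, 0, 13, 10, 5, 12, 2, 4]
Visit 7 → queue [3, 0, 13, 10, 5, 12, 2, 4]
Visit 3 → queue [0, 13, 10, 5, 12, 2, 4]
Visit 0 → queue [13, 10, 5, 12, 2, 4]
Visit 13 → queue [10, 5, 12, 2, 4]
Visit 10 → queue [5, 12, 2, 4]
Visit 5 → queue [12, 2, 4]
Visit 12 → queue [2, 4]
Visit 2; enqueue 8 → queue [4, 8]
Visit 4 → queue [8]
Visit 8 → queue []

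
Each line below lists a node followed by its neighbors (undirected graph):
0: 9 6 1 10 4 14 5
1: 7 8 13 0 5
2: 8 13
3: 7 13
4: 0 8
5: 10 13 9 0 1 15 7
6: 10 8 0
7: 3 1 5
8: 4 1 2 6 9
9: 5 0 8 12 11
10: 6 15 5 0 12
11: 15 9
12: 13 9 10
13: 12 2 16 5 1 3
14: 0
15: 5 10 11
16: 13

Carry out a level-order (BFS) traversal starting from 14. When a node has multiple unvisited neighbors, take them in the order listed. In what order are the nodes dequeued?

14, 0, 9, 6, 1, 10, 4, 5, 8, 12, 11, 7, 13, 15, 2, 3, 16

Visit 14; enqueue 0 → queue [0]
Visit 0; enqueue 9, 6, 1, 10, 4, 5 → queue [9, 6, 1, 10, 4, 5]
Visit 9; enqueue 8, 12, 11 → queue [6, 1, 10, 4, 5, 8, 12, 11]
Visit 6 → queue [1, 10, 4, 5, 8, 12, 11]
Visit 1; enqueue 7, 13 → queue [10, 4, 5, 8, 12, 11, 7, 13]
Visit 10; enqueue 15 → queue [4, 5, 8, 12, 11, 7, 13, 15]
Visit 4 → queue [5, 8, 12, 11, 7, 13, 15]
Visit 5 → queue [8, 12, 11, 7, 13, 15]
Visit 8; enqueue 2 → queue [12, 11, 7, 13, 15, 2]
Visit 12 → queue [11, 7, 13, 15, 2]
Visit 11 → queue [7, 13, 15, 2]
Visit 7; enqueue 3 → queue [13, 15, 2, 3]
Visit 13; enqueue 16 → queue [15, 2, 3, 16]
Visit 15 → queue [2, 3, 16]
Visit 2 → queue [3, 16]
Visit 3 → queue [16]
Visit 16 → queue []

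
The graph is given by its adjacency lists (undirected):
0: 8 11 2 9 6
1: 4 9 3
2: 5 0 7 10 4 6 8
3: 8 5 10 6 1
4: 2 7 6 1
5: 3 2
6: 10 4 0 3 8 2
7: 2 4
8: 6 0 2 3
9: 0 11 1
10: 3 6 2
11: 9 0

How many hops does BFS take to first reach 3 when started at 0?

Level 0: 0
Level 1: 2, 6, 8, 9, 11
Level 2: 1, 3, 4, 5, 7, 10
3 first appears at level 2.

2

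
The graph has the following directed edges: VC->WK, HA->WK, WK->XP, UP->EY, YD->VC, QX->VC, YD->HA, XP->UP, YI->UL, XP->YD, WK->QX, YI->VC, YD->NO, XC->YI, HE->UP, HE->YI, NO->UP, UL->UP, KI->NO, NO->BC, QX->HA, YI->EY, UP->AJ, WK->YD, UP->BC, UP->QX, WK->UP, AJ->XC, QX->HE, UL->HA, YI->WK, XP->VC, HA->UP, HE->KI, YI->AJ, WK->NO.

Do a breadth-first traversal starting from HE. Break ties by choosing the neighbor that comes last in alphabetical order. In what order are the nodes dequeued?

HE → YI → UP → KI → WK → VC → UL → EY → AJ → QX → BC → NO → YD → XP → HA → XC

Visit HE; enqueue YI, UP, KI → queue [YI, UP, KI]
Visit YI; enqueue WK, VC, UL, EY, AJ → queue [UP, KI, WK, VC, UL, EY, AJ]
Visit UP; enqueue QX, BC → queue [KI, WK, VC, UL, EY, AJ, QX, BC]
Visit KI; enqueue NO → queue [WK, VC, UL, EY, AJ, QX, BC, NO]
Visit WK; enqueue YD, XP → queue [VC, UL, EY, AJ, QX, BC, NO, YD, XP]
Visit VC → queue [UL, EY, AJ, QX, BC, NO, YD, XP]
Visit UL; enqueue HA → queue [EY, AJ, QX, BC, NO, YD, XP, HA]
Visit EY → queue [AJ, QX, BC, NO, YD, XP, HA]
Visit AJ; enqueue XC → queue [QX, BC, NO, YD, XP, HA, XC]
Visit QX → queue [BC, NO, YD, XP, HA, XC]
Visit BC → queue [NO, YD, XP, HA, XC]
Visit NO → queue [YD, XP, HA, XC]
Visit YD → queue [XP, HA, XC]
Visit XP → queue [HA, XC]
Visit HA → queue [XC]
Visit XC → queue []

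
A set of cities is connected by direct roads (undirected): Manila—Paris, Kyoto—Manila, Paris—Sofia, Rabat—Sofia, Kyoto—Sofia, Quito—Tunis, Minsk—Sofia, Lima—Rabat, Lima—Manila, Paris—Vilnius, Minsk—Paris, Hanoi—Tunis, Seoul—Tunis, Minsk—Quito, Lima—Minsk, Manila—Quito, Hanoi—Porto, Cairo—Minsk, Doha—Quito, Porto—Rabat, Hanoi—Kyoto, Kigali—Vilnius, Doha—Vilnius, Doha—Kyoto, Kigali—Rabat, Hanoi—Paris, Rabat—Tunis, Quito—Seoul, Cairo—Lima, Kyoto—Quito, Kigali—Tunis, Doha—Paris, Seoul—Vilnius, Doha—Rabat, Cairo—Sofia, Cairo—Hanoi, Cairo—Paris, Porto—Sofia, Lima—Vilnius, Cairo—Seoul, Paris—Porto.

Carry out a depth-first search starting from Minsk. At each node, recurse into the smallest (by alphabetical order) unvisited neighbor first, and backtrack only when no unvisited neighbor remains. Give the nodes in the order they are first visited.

Minsk, Cairo, Hanoi, Kyoto, Doha, Paris, Manila, Lima, Rabat, Kigali, Tunis, Quito, Seoul, Vilnius, Porto, Sofia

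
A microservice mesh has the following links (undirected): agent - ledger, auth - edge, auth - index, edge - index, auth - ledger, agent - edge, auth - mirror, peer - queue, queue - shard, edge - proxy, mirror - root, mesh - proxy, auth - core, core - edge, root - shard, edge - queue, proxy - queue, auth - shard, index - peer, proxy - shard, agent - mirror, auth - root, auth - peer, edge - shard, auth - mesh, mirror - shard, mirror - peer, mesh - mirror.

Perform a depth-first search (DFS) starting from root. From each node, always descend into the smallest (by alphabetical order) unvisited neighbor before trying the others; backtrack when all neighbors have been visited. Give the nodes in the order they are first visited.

Visit root
root → auth
auth → core
core → edge
edge → agent
agent → ledger
agent → mirror
mirror → mesh
mesh → proxy
proxy → queue
queue → peer
peer → index
queue → shard

root, auth, core, edge, agent, ledger, mirror, mesh, proxy, queue, peer, index, shard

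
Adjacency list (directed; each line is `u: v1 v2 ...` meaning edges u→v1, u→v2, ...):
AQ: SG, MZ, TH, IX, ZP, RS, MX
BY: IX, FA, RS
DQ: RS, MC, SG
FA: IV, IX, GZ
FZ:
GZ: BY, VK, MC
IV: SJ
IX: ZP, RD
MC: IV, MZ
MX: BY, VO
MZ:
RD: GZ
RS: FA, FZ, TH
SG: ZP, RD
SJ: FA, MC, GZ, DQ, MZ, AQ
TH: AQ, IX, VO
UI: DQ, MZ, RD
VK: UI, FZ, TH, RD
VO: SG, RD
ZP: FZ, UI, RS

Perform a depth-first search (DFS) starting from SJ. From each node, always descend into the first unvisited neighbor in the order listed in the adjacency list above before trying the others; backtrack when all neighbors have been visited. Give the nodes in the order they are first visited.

SJ, FA, IV, IX, ZP, FZ, UI, DQ, RS, TH, AQ, SG, RD, GZ, BY, VK, MC, MZ, MX, VO

Visit SJ
SJ → FA
FA → IV
FA → IX
IX → ZP
ZP → FZ
ZP → UI
UI → DQ
DQ → RS
RS → TH
TH → AQ
AQ → SG
SG → RD
RD → GZ
GZ → BY
GZ → VK
GZ → MC
MC → MZ
AQ → MX
MX → VO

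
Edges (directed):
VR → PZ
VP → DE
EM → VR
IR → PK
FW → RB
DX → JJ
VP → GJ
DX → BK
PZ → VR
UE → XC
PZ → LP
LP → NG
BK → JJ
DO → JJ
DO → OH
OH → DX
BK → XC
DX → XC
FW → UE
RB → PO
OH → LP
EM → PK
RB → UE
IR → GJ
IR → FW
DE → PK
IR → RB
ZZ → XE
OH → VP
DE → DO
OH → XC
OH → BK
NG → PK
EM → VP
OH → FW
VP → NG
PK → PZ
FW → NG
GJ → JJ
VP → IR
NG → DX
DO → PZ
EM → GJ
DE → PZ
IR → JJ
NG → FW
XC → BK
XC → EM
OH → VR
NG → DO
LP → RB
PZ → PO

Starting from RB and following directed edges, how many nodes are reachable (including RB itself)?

BFS from RB visits: RB, PO, UE, XC, BK, EM, JJ, GJ, PK, VP, VR, PZ, DE, IR, NG, LP, DO, FW, DX, OH
Reachable nodes: 20 of 22 total.

20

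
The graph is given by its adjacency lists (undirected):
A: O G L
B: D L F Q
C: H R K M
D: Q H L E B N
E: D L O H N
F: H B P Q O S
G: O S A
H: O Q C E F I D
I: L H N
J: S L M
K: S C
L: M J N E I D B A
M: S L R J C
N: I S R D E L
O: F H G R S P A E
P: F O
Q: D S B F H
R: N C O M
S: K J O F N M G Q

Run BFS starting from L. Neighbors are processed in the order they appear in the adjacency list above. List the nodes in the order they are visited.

L, M, J, N, E, I, D, B, A, S, R, C, O, H, Q, F, G, K, P

Visit L; enqueue M, J, N, E, I, D, B, A → queue [M, J, N, E, I, D, B, A]
Visit M; enqueue S, R, C → queue [J, N, E, I, D, B, A, S, R, C]
Visit J → queue [N, E, I, D, B, A, S, R, C]
Visit N → queue [E, I, D, B, A, S, R, C]
Visit E; enqueue O, H → queue [I, D, B, A, S, R, C, O, H]
Visit I → queue [D, B, A, S, R, C, O, H]
Visit D; enqueue Q → queue [B, A, S, R, C, O, H, Q]
Visit B; enqueue F → queue [A, S, R, C, O, H, Q, F]
Visit A; enqueue G → queue [S, R, C, O, H, Q, F, G]
Visit S; enqueue K → queue [R, C, O, H, Q, F, G, K]
Visit R → queue [C, O, H, Q, F, G, K]
Visit C → queue [O, H, Q, F, G, K]
Visit O; enqueue P → queue [H, Q, F, G, K, P]
Visit H → queue [Q, F, G, K, P]
Visit Q → queue [F, G, K, P]
Visit F → queue [G, K, P]
Visit G → queue [K, P]
Visit K → queue [P]
Visit P → queue []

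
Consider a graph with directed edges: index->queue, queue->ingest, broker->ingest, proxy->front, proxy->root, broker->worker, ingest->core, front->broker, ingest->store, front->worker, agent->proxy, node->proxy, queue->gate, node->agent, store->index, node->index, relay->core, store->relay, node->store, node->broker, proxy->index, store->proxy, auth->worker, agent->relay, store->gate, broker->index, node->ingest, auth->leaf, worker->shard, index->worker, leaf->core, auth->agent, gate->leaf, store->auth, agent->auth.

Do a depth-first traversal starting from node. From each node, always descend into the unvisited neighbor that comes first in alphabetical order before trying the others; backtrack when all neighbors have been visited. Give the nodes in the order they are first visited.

node, agent, auth, leaf, core, worker, shard, proxy, front, broker, index, queue, gate, ingest, store, relay, root

Visit node
node → agent
agent → auth
auth → leaf
leaf → core
auth → worker
worker → shard
agent → proxy
proxy → front
front → broker
broker → index
index → queue
queue → gate
queue → ingest
ingest → store
store → relay
proxy → root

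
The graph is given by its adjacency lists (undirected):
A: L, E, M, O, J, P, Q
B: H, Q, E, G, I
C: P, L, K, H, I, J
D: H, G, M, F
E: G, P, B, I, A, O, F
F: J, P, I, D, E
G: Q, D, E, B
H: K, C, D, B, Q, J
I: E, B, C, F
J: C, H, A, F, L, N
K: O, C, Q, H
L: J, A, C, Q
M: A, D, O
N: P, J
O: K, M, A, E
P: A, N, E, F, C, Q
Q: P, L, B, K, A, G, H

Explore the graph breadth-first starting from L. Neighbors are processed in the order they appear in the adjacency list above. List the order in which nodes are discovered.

L -> J -> A -> C -> Q -> H -> F -> N -> E -> M -> O -> P -> K -> I -> B -> G -> D

Visit L; enqueue J, A, C, Q → queue [J, A, C, Q]
Visit J; enqueue H, F, N → queue [A, C, Q, H, F, N]
Visit A; enqueue E, M, O, P → queue [C, Q, H, F, N, E, M, O, P]
Visit C; enqueue K, I → queue [Q, H, F, N, E, M, O, P, K, I]
Visit Q; enqueue B, G → queue [H, F, N, E, M, O, P, K, I, B, G]
Visit H; enqueue D → queue [F, N, E, M, O, P, K, I, B, G, D]
Visit F → queue [N, E, M, O, P, K, I, B, G, D]
Visit N → queue [E, M, O, P, K, I, B, G, D]
Visit E → queue [M, O, P, K, I, B, G, D]
Visit M → queue [O, P, K, I, B, G, D]
Visit O → queue [P, K, I, B, G, D]
Visit P → queue [K, I, B, G, D]
Visit K → queue [I, B, G, D]
Visit I → queue [B, G, D]
Visit B → queue [G, D]
Visit G → queue [D]
Visit D → queue []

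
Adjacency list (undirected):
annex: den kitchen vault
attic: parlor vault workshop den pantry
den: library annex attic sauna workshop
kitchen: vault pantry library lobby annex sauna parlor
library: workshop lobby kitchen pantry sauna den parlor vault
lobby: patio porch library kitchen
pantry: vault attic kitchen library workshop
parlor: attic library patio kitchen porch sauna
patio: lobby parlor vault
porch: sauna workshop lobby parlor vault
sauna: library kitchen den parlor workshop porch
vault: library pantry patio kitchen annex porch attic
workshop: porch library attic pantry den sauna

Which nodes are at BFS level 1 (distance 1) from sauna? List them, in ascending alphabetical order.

den, kitchen, library, parlor, porch, workshop

Level 0: sauna
Level 1: den, kitchen, library, parlor, porch, workshop
Level 2: annex, attic, lobby, pantry, patio, vault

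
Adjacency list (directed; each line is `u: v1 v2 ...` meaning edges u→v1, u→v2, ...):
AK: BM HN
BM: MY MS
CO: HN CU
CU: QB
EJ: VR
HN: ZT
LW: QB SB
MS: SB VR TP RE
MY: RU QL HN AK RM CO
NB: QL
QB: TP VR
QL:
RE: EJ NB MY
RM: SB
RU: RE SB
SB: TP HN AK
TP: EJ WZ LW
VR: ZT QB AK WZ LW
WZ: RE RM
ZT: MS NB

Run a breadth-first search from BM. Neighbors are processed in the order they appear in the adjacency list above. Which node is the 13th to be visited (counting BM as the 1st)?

Visit BM; enqueue MY, MS → queue [MY, MS]
Visit MY; enqueue RU, QL, HN, AK, RM, CO → queue [MS, RU, QL, HN, AK, RM, CO]
Visit MS; enqueue SB, VR, TP, RE → queue [RU, QL, HN, AK, RM, CO, SB, VR, TP, RE]
Visit RU → queue [QL, HN, AK, RM, CO, SB, VR, TP, RE]
Visit QL → queue [HN, AK, RM, CO, SB, VR, TP, RE]
Visit HN; enqueue ZT → queue [AK, RM, CO, SB, VR, TP, RE, ZT]
Visit AK → queue [RM, CO, SB, VR, TP, RE, ZT]
Visit RM → queue [CO, SB, VR, TP, RE, ZT]
Visit CO; enqueue CU → queue [SB, VR, TP, RE, ZT, CU]
Visit SB → queue [VR, TP, RE, ZT, CU]
Visit VR; enqueue QB, WZ, LW → queue [TP, RE, ZT, CU, QB, WZ, LW]
Visit TP; enqueue EJ → queue [RE, ZT, CU, QB, WZ, LW, EJ]
Visit RE; enqueue NB → queue [ZT, CU, QB, WZ, LW, EJ, NB]
Visit ZT → queue [CU, QB, WZ, LW, EJ, NB]
Visit CU → queue [QB, WZ, LW, EJ, NB]
Visit QB → queue [WZ, LW, EJ, NB]
Visit WZ → queue [LW, EJ, NB]
Visit LW → queue [EJ, NB]
Visit EJ → queue [NB]
Visit NB → queue []

Visit order: BM, MY, MS, RU, QL, HN, AK, RM, CO, SB, VR, TP, RE, ZT, CU, QB, WZ, LW, EJ, NB

RE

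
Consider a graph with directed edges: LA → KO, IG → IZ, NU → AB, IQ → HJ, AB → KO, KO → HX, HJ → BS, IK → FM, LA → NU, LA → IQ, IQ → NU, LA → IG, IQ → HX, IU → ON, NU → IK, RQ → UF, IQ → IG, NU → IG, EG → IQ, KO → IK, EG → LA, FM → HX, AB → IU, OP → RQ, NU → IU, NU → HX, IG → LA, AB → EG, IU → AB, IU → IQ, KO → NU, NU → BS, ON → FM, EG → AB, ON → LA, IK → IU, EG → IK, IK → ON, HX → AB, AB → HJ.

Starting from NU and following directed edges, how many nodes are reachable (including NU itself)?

15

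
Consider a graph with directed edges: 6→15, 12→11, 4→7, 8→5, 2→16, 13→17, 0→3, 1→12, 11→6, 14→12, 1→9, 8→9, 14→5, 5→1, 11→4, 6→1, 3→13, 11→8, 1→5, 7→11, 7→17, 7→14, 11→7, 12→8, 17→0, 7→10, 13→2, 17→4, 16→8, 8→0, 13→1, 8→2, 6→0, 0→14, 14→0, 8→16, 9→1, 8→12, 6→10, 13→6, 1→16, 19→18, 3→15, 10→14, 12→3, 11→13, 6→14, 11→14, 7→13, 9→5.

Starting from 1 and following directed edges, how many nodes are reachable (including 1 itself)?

18

BFS from 1 visits: 1, 16, 12, 9, 5, 8, 11, 3, 2, 0, 14, 13, 7, 6, 4, 15, 17, 10
Reachable nodes: 18 of 20 total.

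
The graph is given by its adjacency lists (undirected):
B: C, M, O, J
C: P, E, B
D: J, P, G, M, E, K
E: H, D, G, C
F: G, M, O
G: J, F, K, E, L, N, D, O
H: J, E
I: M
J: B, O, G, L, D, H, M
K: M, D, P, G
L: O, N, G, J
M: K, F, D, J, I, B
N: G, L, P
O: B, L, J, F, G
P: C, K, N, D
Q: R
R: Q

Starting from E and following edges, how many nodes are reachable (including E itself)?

BFS from E visits: E, H, G, D, C, J, O, N, L, K, F, P, M, B, I
Reachable nodes: 15 of 17 total.

15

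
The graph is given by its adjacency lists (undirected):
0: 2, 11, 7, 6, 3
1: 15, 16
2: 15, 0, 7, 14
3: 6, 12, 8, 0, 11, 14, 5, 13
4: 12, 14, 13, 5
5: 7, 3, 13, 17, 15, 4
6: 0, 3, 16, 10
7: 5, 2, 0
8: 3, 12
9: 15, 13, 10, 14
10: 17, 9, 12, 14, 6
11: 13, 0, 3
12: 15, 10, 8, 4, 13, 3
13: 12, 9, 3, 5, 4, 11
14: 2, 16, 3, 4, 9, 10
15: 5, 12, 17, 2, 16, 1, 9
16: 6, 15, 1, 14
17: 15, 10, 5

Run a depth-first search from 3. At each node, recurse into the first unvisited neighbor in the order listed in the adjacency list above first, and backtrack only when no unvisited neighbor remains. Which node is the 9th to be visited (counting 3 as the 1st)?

12

Visit 3
3 → 6
6 → 0
0 → 2
2 → 15
15 → 5
5 → 7
5 → 13
13 → 12
12 → 10
10 → 17
10 → 9
9 → 14
14 → 16
16 → 1
14 → 4
12 → 8
13 → 11

Visit order: 3, 6, 0, 2, 15, 5, 7, 13, 12, 10, 17, 9, 14, 16, 1, 4, 8, 11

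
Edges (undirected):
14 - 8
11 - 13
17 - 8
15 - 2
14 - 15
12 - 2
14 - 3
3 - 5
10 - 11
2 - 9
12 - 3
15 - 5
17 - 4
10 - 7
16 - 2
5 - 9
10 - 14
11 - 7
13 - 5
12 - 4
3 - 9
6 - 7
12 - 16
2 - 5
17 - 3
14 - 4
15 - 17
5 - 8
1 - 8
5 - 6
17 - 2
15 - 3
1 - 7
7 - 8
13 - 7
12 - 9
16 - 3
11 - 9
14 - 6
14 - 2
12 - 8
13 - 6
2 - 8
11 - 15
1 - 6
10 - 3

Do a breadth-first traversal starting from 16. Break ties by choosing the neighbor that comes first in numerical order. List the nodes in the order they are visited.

Visit 16; enqueue 2, 3, 12 → queue [2, 3, 12]
Visit 2; enqueue 5, 8, 9, 14, 15, 17 → queue [3, 12, 5, 8, 9, 14, 15, 17]
Visit 3; enqueue 10 → queue [12, 5, 8, 9, 14, 15, 17, 10]
Visit 12; enqueue 4 → queue [5, 8, 9, 14, 15, 17, 10, 4]
Visit 5; enqueue 6, 13 → queue [8, 9, 14, 15, 17, 10, 4, 6, 13]
Visit 8; enqueue 1, 7 → queue [9, 14, 15, 17, 10, 4, 6, 13, 1, 7]
Visit 9; enqueue 11 → queue [14, 15, 17, 10, 4, 6, 13, 1, 7, 11]
Visit 14 → queue [15, 17, 10, 4, 6, 13, 1, 7, 11]
Visit 15 → queue [17, 10, 4, 6, 13, 1, 7, 11]
Visit 17 → queue [10, 4, 6, 13, 1, 7, 11]
Visit 10 → queue [4, 6, 13, 1, 7, 11]
Visit 4 → queue [6, 13, 1, 7, 11]
Visit 6 → queue [13, 1, 7, 11]
Visit 13 → queue [1, 7, 11]
Visit 1 → queue [7, 11]
Visit 7 → queue [11]
Visit 11 → queue []

16, 2, 3, 12, 5, 8, 9, 14, 15, 17, 10, 4, 6, 13, 1, 7, 11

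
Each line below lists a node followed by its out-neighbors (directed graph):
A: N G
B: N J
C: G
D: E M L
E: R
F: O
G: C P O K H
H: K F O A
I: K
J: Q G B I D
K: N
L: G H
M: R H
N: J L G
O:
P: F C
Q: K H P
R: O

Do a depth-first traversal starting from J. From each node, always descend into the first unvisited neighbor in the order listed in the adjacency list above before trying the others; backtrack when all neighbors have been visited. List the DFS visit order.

J, Q, K, N, L, G, C, P, F, O, H, A, B, I, D, E, R, M

Visit J
J → Q
Q → K
K → N
N → L
L → G
G → C
G → P
P → F
F → O
G → H
H → A
J → B
J → I
J → D
D → E
E → R
D → M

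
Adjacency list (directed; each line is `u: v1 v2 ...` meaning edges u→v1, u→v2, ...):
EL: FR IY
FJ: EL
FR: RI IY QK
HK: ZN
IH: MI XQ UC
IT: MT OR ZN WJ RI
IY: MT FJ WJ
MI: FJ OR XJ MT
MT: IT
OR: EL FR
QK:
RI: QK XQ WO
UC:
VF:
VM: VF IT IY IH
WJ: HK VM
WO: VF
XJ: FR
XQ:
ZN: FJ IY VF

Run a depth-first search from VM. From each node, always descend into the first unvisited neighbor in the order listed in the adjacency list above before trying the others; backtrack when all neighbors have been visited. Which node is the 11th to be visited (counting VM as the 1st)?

Visit VM
VM → VF
VM → IT
IT → MT
IT → OR
OR → EL
EL → FR
FR → RI
RI → QK
RI → XQ
RI → WO
FR → IY
IY → FJ
IY → WJ
WJ → HK
HK → ZN
VM → IH
IH → MI
MI → XJ
IH → UC

Visit order: VM, VF, IT, MT, OR, EL, FR, RI, QK, XQ, WO, IY, FJ, WJ, HK, ZN, IH, MI, XJ, UC

WO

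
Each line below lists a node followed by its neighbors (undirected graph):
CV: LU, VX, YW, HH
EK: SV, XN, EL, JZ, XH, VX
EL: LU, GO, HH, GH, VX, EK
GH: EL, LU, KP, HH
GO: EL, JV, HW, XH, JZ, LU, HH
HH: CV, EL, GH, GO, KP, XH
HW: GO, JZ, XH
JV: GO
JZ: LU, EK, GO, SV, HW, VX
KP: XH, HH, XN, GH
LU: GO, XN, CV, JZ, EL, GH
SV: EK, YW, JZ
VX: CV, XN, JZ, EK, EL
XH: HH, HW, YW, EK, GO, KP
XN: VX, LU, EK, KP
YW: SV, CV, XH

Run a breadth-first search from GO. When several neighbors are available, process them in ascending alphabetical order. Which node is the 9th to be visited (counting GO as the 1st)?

EK

Visit GO; enqueue EL, HH, HW, JV, JZ, LU, XH → queue [EL, HH, HW, JV, JZ, LU, XH]
Visit EL; enqueue EK, GH, VX → queue [HH, HW, JV, JZ, LU, XH, EK, GH, VX]
Visit HH; enqueue CV, KP → queue [HW, JV, JZ, LU, XH, EK, GH, VX, CV, KP]
Visit HW → queue [JV, JZ, LU, XH, EK, GH, VX, CV, KP]
Visit JV → queue [JZ, LU, XH, EK, GH, VX, CV, KP]
Visit JZ; enqueue SV → queue [LU, XH, EK, GH, VX, CV, KP, SV]
Visit LU; enqueue XN → queue [XH, EK, GH, VX, CV, KP, SV, XN]
Visit XH; enqueue YW → queue [EK, GH, VX, CV, KP, SV, XN, YW]
Visit EK → queue [GH, VX, CV, KP, SV, XN, YW]
Visit GH → queue [VX, CV, KP, SV, XN, YW]
Visit VX → queue [CV, KP, SV, XN, YW]
Visit CV → queue [KP, SV, XN, YW]
Visit KP → queue [SV, XN, YW]
Visit SV → queue [XN, YW]
Visit XN → queue [YW]
Visit YW → queue []

Visit order: GO, EL, HH, HW, JV, JZ, LU, XH, EK, GH, VX, CV, KP, SV, XN, YW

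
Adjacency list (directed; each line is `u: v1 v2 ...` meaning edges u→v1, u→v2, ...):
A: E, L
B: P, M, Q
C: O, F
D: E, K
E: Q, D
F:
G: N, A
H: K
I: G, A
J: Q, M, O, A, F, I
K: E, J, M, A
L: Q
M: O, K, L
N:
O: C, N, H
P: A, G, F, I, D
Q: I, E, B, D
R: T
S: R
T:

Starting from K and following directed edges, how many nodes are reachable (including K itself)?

BFS from K visits: K, M, J, E, A, O, L, Q, I, F, D, N, H, C, B, G, P
Reachable nodes: 17 of 20 total.

17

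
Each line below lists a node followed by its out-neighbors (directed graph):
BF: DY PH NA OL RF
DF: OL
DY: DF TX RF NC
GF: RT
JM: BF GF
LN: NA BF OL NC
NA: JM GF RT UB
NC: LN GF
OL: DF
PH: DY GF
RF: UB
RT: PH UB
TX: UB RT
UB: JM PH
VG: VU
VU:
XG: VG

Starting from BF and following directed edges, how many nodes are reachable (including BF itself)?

BFS from BF visits: BF, DY, PH, NA, OL, RF, DF, TX, NC, GF, JM, RT, UB, LN
Reachable nodes: 14 of 17 total.

14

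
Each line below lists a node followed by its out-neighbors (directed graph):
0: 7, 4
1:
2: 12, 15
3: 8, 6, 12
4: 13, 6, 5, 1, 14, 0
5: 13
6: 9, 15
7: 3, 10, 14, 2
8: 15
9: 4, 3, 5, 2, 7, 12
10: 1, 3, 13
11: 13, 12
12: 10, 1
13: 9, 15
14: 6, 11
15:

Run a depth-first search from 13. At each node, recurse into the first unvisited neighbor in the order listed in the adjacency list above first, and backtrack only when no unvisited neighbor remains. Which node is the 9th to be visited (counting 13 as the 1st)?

11

Visit 13
13 → 9
9 → 4
4 → 6
6 → 15
4 → 5
4 → 1
4 → 14
14 → 11
11 → 12
12 → 10
10 → 3
3 → 8
4 → 0
0 → 7
7 → 2

Visit order: 13, 9, 4, 6, 15, 5, 1, 14, 11, 12, 10, 3, 8, 0, 7, 2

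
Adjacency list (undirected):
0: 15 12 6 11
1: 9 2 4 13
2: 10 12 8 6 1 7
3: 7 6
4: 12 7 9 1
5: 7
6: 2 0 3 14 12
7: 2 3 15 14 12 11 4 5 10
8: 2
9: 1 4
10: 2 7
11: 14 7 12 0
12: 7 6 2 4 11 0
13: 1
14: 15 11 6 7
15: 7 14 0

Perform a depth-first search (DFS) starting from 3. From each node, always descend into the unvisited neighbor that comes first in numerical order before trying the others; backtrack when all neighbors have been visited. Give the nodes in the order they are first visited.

Visit 3
3 → 6
6 → 0
0 → 11
11 → 7
7 → 2
2 → 1
1 → 4
4 → 9
4 → 12
1 → 13
2 → 8
2 → 10
7 → 5
7 → 14
14 → 15

3 6 0 11 7 2 1 4 9 12 13 8 10 5 14 15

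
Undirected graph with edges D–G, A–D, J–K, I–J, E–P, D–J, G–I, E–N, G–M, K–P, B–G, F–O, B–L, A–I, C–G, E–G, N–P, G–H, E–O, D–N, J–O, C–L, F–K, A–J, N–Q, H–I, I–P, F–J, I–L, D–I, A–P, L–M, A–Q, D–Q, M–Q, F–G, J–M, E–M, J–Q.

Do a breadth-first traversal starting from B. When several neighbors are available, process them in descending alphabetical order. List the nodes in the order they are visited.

B, L, G, M, I, C, H, F, E, D, Q, J, P, A, O, K, N

Visit B; enqueue L, G → queue [L, G]
Visit L; enqueue M, I, C → queue [G, M, I, C]
Visit G; enqueue H, F, E, D → queue [M, I, C, H, F, E, D]
Visit M; enqueue Q, J → queue [I, C, H, F, E, D, Q, J]
Visit I; enqueue P, A → queue [C, H, F, E, D, Q, J, P, A]
Visit C → queue [H, F, E, D, Q, J, P, A]
Visit H → queue [F, E, D, Q, J, P, A]
Visit F; enqueue O, K → queue [E, D, Q, J, P, A, O, K]
Visit E; enqueue N → queue [D, Q, J, P, A, O, K, N]
Visit D → queue [Q, J, P, A, O, K, N]
Visit Q → queue [J, P, A, O, K, N]
Visit J → queue [P, A, O, K, N]
Visit P → queue [A, O, K, N]
Visit A → queue [O, K, N]
Visit O → queue [K, N]
Visit K → queue [N]
Visit N → queue []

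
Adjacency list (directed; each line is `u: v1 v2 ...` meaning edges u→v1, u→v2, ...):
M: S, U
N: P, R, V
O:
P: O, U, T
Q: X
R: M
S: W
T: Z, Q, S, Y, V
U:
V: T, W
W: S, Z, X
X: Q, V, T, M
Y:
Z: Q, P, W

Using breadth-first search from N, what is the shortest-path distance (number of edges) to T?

Level 0: N
Level 1: P, R, V
Level 2: M, O, T, U, W
Level 3: Q, S, X, Y, Z
T first appears at level 2.

2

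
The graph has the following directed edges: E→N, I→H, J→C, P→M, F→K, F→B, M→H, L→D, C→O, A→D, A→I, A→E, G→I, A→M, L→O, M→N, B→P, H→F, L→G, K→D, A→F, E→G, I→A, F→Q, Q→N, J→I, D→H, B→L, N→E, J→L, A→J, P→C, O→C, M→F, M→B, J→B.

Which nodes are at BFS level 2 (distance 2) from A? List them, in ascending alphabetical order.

Level 0: A
Level 1: D, E, F, I, J, M
Level 2: B, C, G, H, K, L, N, Q
Level 3: O, P

B, C, G, H, K, L, N, Q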